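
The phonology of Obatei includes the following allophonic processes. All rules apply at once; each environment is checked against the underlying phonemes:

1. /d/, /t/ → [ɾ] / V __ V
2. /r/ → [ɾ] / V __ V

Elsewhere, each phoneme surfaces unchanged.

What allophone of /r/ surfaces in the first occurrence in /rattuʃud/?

[r]

/r/ — word-initial; rule 2 does not apply here → [r].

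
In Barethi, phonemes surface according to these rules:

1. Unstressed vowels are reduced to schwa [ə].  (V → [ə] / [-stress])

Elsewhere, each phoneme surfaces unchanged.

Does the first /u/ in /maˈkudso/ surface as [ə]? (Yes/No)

/u/ — between /k/ and /d/; rule 1 does not apply here → [u].
The actual realization is [u], not [ə].

No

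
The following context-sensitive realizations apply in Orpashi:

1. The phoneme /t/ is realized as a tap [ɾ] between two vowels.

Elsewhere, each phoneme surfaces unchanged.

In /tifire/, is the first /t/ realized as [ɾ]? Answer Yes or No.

No

/t/ (word-initial): rule 1 targets it, but not between two vowels → unchanged [t].
The actual realization is [t], not [ɾ].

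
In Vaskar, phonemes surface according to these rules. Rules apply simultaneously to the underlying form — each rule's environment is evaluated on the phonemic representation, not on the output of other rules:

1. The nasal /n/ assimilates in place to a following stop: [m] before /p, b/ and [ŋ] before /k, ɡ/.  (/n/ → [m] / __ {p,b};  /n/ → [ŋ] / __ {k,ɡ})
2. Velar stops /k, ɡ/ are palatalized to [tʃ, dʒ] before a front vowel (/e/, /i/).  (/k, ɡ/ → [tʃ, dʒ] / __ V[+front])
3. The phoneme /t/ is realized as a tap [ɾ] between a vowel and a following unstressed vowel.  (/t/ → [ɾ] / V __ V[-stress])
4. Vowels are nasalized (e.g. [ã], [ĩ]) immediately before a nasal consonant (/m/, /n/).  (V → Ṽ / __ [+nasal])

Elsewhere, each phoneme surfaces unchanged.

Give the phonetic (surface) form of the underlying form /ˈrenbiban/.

[ˈrẽmbibãn]

/r/ stays [r].
/e/ meets the environment for rule 4 (before a nasal consonant) → [ẽ].
/n/ meets the environment for rule 1 (before a labial or velar stop) → [m].
/b/ (between /n/ and /i/): no rule targets it → [b].
/i/ — between /b/ and /b/; rule 4 does not apply here → [i].
/b/ (between /i/ and /a/): no rule targets it → [b].
/a/ (between /b/ and /n/) occurs before a nasal consonant → [ã] by rule 4.
/n/ (word-final): rule 1 targets it, but not before a labial or velar stop → unchanged [n].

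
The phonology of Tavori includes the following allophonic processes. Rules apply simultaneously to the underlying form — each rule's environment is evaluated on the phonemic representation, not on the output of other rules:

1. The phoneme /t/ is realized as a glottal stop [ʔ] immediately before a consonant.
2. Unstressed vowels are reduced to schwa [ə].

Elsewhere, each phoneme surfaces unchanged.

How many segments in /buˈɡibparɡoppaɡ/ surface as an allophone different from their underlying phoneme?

4

Segments that undergo a rule: /u/ → [ə] (rule 2); /a/ → [ə] (rule 2); /o/ → [ə] (rule 2); /a/ → [ə] (rule 2).
All other segments surface unchanged.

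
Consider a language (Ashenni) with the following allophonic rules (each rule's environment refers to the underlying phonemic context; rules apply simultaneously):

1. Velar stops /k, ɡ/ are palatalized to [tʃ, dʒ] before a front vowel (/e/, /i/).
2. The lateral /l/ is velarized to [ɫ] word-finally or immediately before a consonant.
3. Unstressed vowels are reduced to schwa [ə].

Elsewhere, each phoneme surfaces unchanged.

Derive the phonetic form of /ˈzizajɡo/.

/z/ (word-initial) is unaffected → [z].
/i/ (between /z/ and /z/) fails the environment for rule 3, so it stays [i].
/z/ (between /i/ and /a/): no rule targets it → [z].
/a/ (between /z/ and /j/) occurs in an unstressed syllable → [ə] by rule 3.
/j/ stays [j].
/ɡ/ — between /j/ and /o/; rule 1 does not apply here → [ɡ].
/o/ meets the environment for rule 3 (in an unstressed syllable) → [ə].

[ˈzizəjɡə]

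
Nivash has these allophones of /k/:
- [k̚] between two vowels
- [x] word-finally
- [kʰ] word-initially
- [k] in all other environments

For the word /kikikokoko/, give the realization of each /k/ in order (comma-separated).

[kʰ], [k̚], [k̚], [k̚], [k̚]

Occurrence 1 (position 1): word-initially → [kʰ].
Occurrence 2 (position 3): between two vowels → [k̚].
Occurrence 3 (position 5): between two vowels → [k̚].
Occurrence 4 (position 7): between two vowels → [k̚].
Occurrence 5 (position 9): between two vowels → [k̚].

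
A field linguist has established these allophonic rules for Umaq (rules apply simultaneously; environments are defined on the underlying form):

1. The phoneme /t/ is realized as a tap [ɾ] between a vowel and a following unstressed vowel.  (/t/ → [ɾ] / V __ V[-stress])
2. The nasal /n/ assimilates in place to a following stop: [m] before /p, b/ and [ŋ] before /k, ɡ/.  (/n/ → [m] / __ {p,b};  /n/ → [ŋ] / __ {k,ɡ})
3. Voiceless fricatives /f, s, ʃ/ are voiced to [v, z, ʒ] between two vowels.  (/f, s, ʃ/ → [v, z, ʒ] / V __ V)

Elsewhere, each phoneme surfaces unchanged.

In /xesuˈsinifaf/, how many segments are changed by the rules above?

Segments that undergo a rule: /s/ → [z] (rule 3); /s/ → [z] (rule 3); /f/ → [v] (rule 3).
All other segments surface unchanged.

3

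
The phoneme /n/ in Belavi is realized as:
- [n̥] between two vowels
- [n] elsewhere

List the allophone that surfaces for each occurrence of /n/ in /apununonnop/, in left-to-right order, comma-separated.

Occurrence 1 (position 4): between two vowels → [n̥].
Occurrence 2 (position 6): between two vowels → [n̥].
Occurrence 3 (position 8): no conditioning environment matches → elsewhere allophone [n].
Occurrence 4 (position 9): no conditioning environment matches → elsewhere allophone [n].

[n̥], [n̥], [n], [n]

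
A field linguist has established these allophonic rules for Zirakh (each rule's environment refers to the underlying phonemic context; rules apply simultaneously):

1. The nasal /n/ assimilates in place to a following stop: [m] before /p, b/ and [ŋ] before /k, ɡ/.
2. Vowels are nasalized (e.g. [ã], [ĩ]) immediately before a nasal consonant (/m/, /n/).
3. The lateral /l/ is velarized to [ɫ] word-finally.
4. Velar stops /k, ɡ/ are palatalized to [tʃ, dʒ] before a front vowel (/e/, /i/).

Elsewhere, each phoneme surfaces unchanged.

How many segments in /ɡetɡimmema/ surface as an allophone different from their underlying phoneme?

Segments that undergo a rule: /ɡ/ → [dʒ] (rule 4); /ɡ/ → [dʒ] (rule 4); /i/ → [ĩ] (rule 2); /e/ → [ẽ] (rule 2).
All other segments surface unchanged.

4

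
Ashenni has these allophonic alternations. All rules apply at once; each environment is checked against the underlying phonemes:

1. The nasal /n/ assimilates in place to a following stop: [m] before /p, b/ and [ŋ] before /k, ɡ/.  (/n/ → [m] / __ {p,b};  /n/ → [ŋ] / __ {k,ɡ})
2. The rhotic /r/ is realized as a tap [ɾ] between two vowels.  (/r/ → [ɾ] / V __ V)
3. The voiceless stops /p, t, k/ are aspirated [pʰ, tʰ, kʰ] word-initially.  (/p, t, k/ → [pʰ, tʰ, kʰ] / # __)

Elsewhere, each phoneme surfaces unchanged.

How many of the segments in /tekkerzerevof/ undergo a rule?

Segments that undergo a rule: /t/ → [tʰ] (rule 3); /r/ → [ɾ] (rule 2).
All other segments surface unchanged.

2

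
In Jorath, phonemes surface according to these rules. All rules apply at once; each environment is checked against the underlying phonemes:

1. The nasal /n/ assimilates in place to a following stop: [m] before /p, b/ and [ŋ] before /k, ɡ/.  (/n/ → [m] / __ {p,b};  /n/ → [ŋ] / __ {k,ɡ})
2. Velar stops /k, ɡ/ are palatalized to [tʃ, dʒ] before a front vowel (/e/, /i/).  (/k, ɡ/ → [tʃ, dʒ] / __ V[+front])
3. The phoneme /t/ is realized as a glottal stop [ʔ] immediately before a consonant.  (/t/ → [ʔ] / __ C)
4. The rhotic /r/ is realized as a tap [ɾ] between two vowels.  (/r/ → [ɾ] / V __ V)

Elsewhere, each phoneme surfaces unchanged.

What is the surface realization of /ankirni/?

[aŋtʃirni]

/a/ (word-initial): no rule targets it → [a].
/n/ — between /a/ and /k/, before a labial or velar stop — surfaces as [ŋ] (rule 1).
/k/ (between /n/ and /i/) occurs before a front vowel → [tʃ] by rule 2.
/i/ stays [i].
/r/ (between /i/ and /n/) is in the target of rule 4 but the environment (between two vowels) is not met → [r].
/n/ — between /r/ and /i/; rule 1 does not apply here → [n].
/i/ (word-final): no rule targets it → [i].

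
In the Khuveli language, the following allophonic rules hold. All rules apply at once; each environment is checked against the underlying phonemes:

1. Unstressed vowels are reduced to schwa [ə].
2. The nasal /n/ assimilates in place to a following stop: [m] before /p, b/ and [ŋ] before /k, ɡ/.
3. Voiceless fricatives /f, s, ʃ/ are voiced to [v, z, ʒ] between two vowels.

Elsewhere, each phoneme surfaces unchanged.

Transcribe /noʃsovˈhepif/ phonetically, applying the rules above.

[nəʃsəvˈhepəf]

/n/ (word-initial): rule 2 targets it, but not before a labial or velar stop → unchanged [n].
/o/ — between /n/ and /ʃ/, in an unstressed syllable — surfaces as [ə] (rule 1).
/ʃ/ (between /o/ and /s/): rule 3 targets it, but not between two vowels → unchanged [ʃ].
/s/ (between /ʃ/ and /o/) fails the environment for rule 3, so it stays [s].
/o/ (between /s/ and /v/): in an unstressed syllable, so rule 1 applies → [ə].
/v/ — not in any rule's target class → [v].
/h/ (between /v/ and /e/) is unaffected → [h].
/e/ — between /h/ and /p/; rule 1 does not apply here → [e].
/p/ (between /e/ and /i/): no rule targets it → [p].
/i/ (between /p/ and /f/) occurs in an unstressed syllable → [ə] by rule 1.
/f/ (word-final): rule 3 targets it, but not between two vowels → unchanged [f].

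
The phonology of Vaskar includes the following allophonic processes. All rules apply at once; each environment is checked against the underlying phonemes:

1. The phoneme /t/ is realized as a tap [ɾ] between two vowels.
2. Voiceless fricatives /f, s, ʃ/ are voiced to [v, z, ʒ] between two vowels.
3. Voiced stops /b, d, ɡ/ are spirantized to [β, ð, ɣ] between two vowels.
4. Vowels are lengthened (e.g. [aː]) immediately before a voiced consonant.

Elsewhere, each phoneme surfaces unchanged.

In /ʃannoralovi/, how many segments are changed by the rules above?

4

Segments that undergo a rule: /a/ → [aː] (rule 4); /o/ → [oː] (rule 4); /a/ → [aː] (rule 4); /o/ → [oː] (rule 4).
All other segments surface unchanged.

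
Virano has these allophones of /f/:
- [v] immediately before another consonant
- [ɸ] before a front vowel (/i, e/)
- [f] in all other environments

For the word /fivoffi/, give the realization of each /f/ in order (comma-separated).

[ɸ], [v], [ɸ]

Occurrence 1 (position 1): before a front vowel (/i, e/) → [ɸ].
Occurrence 2 (position 5): immediately before another consonant → [v].
Occurrence 3 (position 6): before a front vowel (/i, e/) → [ɸ].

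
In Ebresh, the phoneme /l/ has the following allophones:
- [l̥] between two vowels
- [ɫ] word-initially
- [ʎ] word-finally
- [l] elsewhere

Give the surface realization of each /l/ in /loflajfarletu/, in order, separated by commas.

[ɫ], [l], [l]

Occurrence 1 (position 1): word-initially → [ɫ].
Occurrence 2 (position 4): no conditioning environment matches → elsewhere allophone [l].
Occurrence 3 (position 10): no conditioning environment matches → elsewhere allophone [l].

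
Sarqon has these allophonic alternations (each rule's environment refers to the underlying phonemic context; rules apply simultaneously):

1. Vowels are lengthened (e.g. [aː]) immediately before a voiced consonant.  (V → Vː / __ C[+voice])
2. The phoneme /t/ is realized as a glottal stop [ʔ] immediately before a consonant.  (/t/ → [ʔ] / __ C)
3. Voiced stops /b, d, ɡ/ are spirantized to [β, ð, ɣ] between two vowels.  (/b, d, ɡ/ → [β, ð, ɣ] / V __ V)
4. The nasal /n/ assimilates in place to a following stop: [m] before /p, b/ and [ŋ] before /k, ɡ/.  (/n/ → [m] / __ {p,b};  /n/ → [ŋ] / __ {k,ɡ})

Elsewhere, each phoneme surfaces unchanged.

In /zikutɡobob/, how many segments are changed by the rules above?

4

Segments that undergo a rule: /t/ → [ʔ] (rule 2); /o/ → [oː] (rule 1); /b/ → [β] (rule 3); /o/ → [oː] (rule 1).
All other segments surface unchanged.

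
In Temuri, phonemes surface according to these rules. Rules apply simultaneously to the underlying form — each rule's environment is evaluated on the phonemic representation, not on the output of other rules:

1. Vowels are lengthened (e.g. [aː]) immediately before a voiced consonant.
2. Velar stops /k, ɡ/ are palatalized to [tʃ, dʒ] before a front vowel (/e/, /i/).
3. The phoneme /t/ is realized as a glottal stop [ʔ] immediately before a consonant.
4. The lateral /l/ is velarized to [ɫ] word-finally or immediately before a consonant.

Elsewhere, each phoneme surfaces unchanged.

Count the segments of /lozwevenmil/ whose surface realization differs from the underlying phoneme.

5

Segments that undergo a rule: /o/ → [oː] (rule 1); /e/ → [eː] (rule 1); /e/ → [eː] (rule 1); /i/ → [iː] (rule 1); /l/ → [ɫ] (rule 4).
All other segments surface unchanged.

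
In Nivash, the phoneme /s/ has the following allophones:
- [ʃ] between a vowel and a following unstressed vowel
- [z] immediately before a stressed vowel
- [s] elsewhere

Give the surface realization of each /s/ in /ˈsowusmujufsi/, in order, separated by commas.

[z], [s], [s]

Occurrence 1 (position 1): immediately before a stressed vowel → [z].
Occurrence 2 (position 5): no conditioning environment matches → elsewhere allophone [s].
Occurrence 3 (position 11): no conditioning environment matches → elsewhere allophone [s].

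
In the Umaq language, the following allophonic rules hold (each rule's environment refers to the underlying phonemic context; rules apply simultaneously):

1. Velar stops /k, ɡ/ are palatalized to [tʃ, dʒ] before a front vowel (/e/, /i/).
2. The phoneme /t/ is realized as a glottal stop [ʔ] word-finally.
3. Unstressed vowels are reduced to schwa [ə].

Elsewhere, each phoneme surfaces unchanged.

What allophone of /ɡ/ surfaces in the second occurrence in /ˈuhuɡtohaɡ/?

[ɡ]

/ɡ/ (word-final) fails the environment for rule 1, so it stays [ɡ].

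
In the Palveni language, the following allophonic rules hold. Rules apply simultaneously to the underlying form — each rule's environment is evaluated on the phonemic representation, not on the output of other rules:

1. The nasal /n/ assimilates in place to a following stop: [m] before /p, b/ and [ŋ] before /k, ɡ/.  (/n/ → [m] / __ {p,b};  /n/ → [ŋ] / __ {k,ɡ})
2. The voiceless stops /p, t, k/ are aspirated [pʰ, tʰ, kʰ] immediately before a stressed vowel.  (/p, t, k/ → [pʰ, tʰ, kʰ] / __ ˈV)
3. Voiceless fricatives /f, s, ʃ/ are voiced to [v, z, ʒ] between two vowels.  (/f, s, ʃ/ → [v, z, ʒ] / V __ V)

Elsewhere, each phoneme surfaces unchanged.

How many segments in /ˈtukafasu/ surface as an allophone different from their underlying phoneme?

Segments that undergo a rule: /t/ → [tʰ] (rule 2); /f/ → [v] (rule 3); /s/ → [z] (rule 3).
All other segments surface unchanged.

3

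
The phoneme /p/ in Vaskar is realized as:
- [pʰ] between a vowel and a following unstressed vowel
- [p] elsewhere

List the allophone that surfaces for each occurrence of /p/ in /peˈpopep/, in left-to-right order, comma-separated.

[p], [p], [pʰ], [p]

Occurrence 1 (position 1): no conditioning environment matches → elsewhere allophone [p].
Occurrence 2 (position 3): no conditioning environment matches → elsewhere allophone [p].
Occurrence 3 (position 5): between a vowel and a following unstressed vowel → [pʰ].
Occurrence 4 (position 7): no conditioning environment matches → elsewhere allophone [p].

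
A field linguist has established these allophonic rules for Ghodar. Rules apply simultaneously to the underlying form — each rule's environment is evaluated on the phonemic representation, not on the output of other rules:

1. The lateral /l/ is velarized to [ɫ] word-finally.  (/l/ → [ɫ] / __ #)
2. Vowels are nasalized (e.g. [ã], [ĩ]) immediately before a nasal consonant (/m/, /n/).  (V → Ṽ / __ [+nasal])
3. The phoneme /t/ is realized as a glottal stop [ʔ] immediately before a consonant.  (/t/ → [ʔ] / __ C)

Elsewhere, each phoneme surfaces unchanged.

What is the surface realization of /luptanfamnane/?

/l/ (word-initial) is in the target of rule 1 but the environment (word-finally) is not met → [l].
/u/ (between /l/ and /p/) is in the target of rule 2 but the environment (before a nasal consonant) is not met → [u].
/p/ stays [p].
/t/ (between /p/ and /a/) is in the target of rule 3 but the environment (immediately before a consonant) is not met → [t].
/a/ meets the environment for rule 2 (before a nasal consonant) → [ã].
/n/ (between /a/ and /f/) is unaffected → [n].
/f/ (between /n/ and /a/) is unaffected → [f].
Rule 2 applies to /a/ (between /f/ and /m/: before a nasal consonant) → [ã].
/m/ stays [m].
/n/ stays [n].
Rule 2 applies to /a/ (between /n/ and /n/: before a nasal consonant) → [ã].
/n/ stays [n].
/e/ (word-final) is in the target of rule 2 but the environment (before a nasal consonant) is not met → [e].

[luptãnfãmnãne]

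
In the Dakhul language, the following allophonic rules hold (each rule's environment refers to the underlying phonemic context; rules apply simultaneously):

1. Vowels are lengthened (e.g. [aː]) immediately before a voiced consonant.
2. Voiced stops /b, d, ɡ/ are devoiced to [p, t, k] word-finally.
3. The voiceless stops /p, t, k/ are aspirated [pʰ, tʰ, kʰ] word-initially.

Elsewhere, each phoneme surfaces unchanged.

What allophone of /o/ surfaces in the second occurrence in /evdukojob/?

/o/ meets the environment for rule 1 (before a voiced consonant) → [oː].

[oː]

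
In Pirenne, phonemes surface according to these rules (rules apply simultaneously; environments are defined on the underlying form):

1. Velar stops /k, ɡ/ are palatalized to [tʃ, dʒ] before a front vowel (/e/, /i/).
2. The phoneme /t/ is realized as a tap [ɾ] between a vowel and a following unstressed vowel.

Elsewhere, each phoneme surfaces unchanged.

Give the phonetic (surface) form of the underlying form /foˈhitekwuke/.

[foˈhiɾekwutʃe]

Rule 2 applies to /t/ (between /i/ and /e/: between a vowel and a following unstressed vowel) → [ɾ].
/k/ — between /e/ and /w/; rule 1 does not apply here → [k].
/k/ (between /u/ and /e/): before a front vowel, so rule 1 applies → [tʃ].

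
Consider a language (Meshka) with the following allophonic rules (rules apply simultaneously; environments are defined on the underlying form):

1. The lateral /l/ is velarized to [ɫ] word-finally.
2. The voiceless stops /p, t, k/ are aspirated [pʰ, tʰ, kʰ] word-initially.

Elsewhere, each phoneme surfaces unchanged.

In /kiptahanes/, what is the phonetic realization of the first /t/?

/t/ (between /p/ and /a/): rule 2 targets it, but not word-initially → unchanged [t].

[t]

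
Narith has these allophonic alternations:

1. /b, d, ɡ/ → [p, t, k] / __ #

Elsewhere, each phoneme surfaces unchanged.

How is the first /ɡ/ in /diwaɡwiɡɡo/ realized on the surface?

/ɡ/ (between /a/ and /w/) fails the environment for rule 1, so it stays [ɡ].

[ɡ]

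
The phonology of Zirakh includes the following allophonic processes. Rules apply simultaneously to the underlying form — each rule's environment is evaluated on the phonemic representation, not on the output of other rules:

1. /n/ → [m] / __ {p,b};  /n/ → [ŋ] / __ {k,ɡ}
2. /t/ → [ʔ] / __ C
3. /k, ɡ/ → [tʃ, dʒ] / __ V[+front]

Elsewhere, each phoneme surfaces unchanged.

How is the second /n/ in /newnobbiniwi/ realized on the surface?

/n/ (between /w/ and /o/): rule 1 targets it, but not before a labial or velar stop → unchanged [n].

[n]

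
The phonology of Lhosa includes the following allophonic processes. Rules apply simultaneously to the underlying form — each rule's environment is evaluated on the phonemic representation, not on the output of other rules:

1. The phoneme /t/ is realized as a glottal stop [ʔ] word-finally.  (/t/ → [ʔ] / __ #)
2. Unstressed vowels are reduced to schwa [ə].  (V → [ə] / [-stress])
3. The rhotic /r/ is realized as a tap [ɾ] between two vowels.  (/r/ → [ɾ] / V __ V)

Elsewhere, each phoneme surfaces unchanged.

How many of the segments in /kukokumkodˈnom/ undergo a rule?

4

Segments that undergo a rule: /u/ → [ə] (rule 2); /o/ → [ə] (rule 2); /u/ → [ə] (rule 2); /o/ → [ə] (rule 2).
All other segments surface unchanged.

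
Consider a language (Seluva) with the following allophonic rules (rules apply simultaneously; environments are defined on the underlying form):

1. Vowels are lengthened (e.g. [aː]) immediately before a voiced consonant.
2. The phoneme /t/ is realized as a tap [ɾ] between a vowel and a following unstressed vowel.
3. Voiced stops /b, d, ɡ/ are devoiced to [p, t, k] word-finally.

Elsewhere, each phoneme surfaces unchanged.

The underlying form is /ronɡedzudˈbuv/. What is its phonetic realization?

/o/ — between /r/ and /n/, before a voiced consonant — surfaces as [oː] (rule 1).
/ɡ/ — between /n/ and /e/; rule 3 does not apply here → [ɡ].
/e/ meets the environment for rule 1 (before a voiced consonant) → [eː].
/d/ (between /e/ and /z/) is in the target of rule 3 but the environment (word-finally) is not met → [d].
/u/ (between /z/ and /d/) occurs before a voiced consonant → [uː] by rule 1.
/d/ (between /u/ and /b/): rule 3 targets it, but not word-finally → unchanged [d].
/b/ (between /d/ and /u/) is in the target of rule 3 but the environment (word-finally) is not met → [b].
/u/ meets the environment for rule 1 (before a voiced consonant) → [uː].

[roːnɡeːdzuːdˈbuːv]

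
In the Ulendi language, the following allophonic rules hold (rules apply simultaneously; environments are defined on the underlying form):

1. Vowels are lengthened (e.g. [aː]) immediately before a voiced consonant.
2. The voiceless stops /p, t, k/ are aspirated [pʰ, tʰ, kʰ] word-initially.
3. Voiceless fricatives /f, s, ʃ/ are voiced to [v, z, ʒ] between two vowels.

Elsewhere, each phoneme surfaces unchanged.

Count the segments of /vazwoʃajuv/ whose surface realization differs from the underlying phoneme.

Segments that undergo a rule: /a/ → [aː] (rule 1); /ʃ/ → [ʒ] (rule 3); /a/ → [aː] (rule 1); /u/ → [uː] (rule 1).
All other segments surface unchanged.

4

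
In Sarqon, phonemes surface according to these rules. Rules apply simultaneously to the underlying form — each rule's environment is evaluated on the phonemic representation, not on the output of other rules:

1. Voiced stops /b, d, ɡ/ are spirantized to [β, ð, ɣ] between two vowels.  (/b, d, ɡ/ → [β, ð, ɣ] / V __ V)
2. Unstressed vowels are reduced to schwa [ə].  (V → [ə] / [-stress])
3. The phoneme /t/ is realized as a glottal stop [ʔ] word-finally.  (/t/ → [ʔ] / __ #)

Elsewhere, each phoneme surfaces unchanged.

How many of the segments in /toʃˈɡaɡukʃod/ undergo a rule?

Segments that undergo a rule: /o/ → [ə] (rule 2); /ɡ/ → [ɣ] (rule 1); /u/ → [ə] (rule 2); /o/ → [ə] (rule 2).
All other segments surface unchanged.

4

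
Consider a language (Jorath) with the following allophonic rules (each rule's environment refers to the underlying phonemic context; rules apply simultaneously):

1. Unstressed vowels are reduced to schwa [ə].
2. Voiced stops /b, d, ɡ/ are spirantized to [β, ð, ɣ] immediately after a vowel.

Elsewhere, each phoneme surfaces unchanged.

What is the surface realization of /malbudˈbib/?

[məlbəðˈbiβ]

/m/ (word-initial): no rule targets it → [m].
/a/ (between /m/ and /l/) occurs in an unstressed syllable → [ə] by rule 1.
/l/ (between /a/ and /b/): no rule targets it → [l].
/b/ (between /l/ and /u/) is in the target of rule 2 but the environment (immediately after a vowel) is not met → [b].
/u/ (between /b/ and /d/): in an unstressed syllable, so rule 1 applies → [ə].
/d/ (between /u/ and /b/): immediately after a vowel, so rule 2 applies → [ð].
/b/ — between /d/ and /i/; rule 2 does not apply here → [b].
/i/ — between /b/ and /b/; rule 1 does not apply here → [i].
/b/ (word-final) occurs immediately after a vowel → [β] by rule 2.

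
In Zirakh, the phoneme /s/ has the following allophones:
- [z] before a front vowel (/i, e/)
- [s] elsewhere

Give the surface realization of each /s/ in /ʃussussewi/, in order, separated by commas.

[s], [s], [s], [z]

Occurrence 1 (position 3): no conditioning environment matches → elsewhere allophone [s].
Occurrence 2 (position 4): no conditioning environment matches → elsewhere allophone [s].
Occurrence 3 (position 6): no conditioning environment matches → elsewhere allophone [s].
Occurrence 4 (position 7): before a front vowel (/i, e/) → [z].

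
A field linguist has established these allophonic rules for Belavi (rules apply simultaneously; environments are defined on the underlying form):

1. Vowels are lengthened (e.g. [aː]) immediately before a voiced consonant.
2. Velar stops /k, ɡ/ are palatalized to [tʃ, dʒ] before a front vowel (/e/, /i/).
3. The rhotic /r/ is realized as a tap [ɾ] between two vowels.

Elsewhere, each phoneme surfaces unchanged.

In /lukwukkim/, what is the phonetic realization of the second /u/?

[u]

/u/ (between /w/ and /k/): rule 1 targets it, but not before a voiced consonant → unchanged [u].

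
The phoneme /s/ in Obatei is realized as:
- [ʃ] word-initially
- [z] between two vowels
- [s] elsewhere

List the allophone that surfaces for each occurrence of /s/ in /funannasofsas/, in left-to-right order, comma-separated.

Occurrence 1 (position 8): between two vowels → [z].
Occurrence 2 (position 11): no conditioning environment matches → elsewhere allophone [s].
Occurrence 3 (position 13): no conditioning environment matches → elsewhere allophone [s].

[z], [s], [s]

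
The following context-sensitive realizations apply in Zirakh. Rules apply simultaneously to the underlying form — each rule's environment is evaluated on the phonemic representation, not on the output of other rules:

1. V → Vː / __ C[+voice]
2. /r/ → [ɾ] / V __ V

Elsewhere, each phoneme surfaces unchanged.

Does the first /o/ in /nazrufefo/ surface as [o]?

/o/ (word-final) is in the target of rule 1 but the environment (before a voiced consonant) is not met → [o].
The actual realization is [o], which matches [o].

Yes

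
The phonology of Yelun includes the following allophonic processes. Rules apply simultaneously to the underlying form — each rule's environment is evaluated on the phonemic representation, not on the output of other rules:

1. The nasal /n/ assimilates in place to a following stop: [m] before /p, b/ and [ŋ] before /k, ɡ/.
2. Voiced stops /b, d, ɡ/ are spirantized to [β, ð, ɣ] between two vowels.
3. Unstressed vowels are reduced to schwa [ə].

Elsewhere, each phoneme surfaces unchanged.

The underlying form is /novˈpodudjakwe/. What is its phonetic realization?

[nəvˈpoðədjəkwə]

/n/ (word-initial) fails the environment for rule 1, so it stays [n].
/o/ meets the environment for rule 3 (in an unstressed syllable) → [ə].
/o/ (between /p/ and /d/): rule 3 targets it, but not in an unstressed syllable → unchanged [o].
/d/ meets the environment for rule 2 (between two vowels) → [ð].
/u/ meets the environment for rule 3 (in an unstressed syllable) → [ə].
/d/ (between /u/ and /j/): rule 2 targets it, but not between two vowels → unchanged [d].
Rule 3 applies to /a/ (between /j/ and /k/: in an unstressed syllable) → [ə].
/e/ (word-final): in an unstressed syllable, so rule 3 applies → [ə].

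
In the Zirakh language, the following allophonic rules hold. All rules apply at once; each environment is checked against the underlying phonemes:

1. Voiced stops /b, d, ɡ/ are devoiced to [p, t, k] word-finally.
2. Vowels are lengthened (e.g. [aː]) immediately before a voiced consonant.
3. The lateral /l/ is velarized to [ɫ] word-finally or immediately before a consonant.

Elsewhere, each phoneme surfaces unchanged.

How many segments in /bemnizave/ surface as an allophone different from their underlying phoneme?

3

Segments that undergo a rule: /e/ → [eː] (rule 2); /i/ → [iː] (rule 2); /a/ → [aː] (rule 2).
All other segments surface unchanged.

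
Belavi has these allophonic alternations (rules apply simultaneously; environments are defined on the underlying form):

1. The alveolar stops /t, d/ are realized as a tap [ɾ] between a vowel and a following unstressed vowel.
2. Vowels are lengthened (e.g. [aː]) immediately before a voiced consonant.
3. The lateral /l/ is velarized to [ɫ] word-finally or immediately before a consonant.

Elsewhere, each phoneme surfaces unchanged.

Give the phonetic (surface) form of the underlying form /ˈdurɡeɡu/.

/d/ (word-initial): rule 1 targets it, but not between a vowel and a following unstressed vowel → unchanged [d].
/u/ (between /d/ and /r/): before a voiced consonant, so rule 2 applies → [uː].
Rule 2 applies to /e/ (between /ɡ/ and /ɡ/: before a voiced consonant) → [eː].
/u/ (word-final): rule 2 targets it, but not before a voiced consonant → unchanged [u].

[ˈduːrɡeːɡu]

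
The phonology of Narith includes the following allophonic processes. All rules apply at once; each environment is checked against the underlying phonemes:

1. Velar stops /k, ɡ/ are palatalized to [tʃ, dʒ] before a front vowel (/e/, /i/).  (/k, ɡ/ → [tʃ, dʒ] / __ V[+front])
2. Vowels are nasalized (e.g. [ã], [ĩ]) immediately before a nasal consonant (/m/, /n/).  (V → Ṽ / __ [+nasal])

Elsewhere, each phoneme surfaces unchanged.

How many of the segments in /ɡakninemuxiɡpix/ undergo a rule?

Segments that undergo a rule: /i/ → [ĩ] (rule 2); /e/ → [ẽ] (rule 2).
All other segments surface unchanged.

2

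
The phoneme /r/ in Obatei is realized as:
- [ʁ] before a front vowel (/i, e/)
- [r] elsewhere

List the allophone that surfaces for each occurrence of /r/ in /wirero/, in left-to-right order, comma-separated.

Occurrence 1 (position 3): before a front vowel (/i, e/) → [ʁ].
Occurrence 2 (position 5): no conditioning environment matches → elsewhere allophone [r].

[ʁ], [r]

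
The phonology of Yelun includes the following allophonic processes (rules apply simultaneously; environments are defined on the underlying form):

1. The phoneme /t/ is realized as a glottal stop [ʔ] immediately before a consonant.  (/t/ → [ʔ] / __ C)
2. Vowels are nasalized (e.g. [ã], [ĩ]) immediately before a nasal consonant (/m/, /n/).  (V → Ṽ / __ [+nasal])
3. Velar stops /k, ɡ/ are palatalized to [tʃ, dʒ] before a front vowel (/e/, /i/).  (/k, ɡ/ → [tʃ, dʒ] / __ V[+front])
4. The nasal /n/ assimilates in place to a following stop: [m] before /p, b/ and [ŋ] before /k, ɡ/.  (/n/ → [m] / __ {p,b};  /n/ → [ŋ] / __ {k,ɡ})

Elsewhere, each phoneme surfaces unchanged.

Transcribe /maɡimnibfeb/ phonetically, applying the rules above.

[madʒĩmnibfeb]

/m/ stays [m].
/a/ (between /m/ and /ɡ/) is in the target of rule 2 but the environment (before a nasal consonant) is not met → [a].
Rule 3 applies to /ɡ/ (between /a/ and /i/: before a front vowel) → [dʒ].
/i/ — between /ɡ/ and /m/, before a nasal consonant — surfaces as [ĩ] (rule 2).
/m/ — not in any rule's target class → [m].
/n/ (between /m/ and /i/) fails the environment for rule 4, so it stays [n].
/i/ (between /n/ and /b/) is in the target of rule 2 but the environment (before a nasal consonant) is not met → [i].
/b/ (between /i/ and /f/) is unaffected → [b].
/f/ (between /b/ and /e/): no rule targets it → [f].
/e/ — between /f/ and /b/; rule 2 does not apply here → [e].
/b/ (word-final) is unaffected → [b].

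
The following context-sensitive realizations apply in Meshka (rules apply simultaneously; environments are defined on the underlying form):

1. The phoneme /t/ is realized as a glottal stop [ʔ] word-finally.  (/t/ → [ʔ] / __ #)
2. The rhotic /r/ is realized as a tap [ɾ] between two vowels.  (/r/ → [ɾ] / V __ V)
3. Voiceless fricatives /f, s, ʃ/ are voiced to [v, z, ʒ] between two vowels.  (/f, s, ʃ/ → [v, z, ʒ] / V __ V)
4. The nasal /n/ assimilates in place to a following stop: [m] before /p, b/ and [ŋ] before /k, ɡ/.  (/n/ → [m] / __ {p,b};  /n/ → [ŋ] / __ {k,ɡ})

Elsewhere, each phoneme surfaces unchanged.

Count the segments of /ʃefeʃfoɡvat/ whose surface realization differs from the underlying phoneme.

Segments that undergo a rule: /f/ → [v] (rule 3); /t/ → [ʔ] (rule 1).
All other segments surface unchanged.

2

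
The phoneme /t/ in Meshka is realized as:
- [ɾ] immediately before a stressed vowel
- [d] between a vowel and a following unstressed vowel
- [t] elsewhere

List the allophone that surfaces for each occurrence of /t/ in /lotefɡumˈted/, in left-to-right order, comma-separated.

Occurrence 1 (position 3): between a vowel and a following unstressed vowel → [d].
Occurrence 2 (position 9): immediately before a stressed vowel → [ɾ].

[d], [ɾ]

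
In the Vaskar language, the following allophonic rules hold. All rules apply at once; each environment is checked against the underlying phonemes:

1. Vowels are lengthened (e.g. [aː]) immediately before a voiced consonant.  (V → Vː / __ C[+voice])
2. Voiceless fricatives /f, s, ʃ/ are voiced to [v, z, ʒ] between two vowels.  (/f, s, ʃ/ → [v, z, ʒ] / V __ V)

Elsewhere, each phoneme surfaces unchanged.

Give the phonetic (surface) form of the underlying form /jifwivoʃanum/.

/i/ (between /j/ and /f/) is in the target of rule 1 but the environment (before a voiced consonant) is not met → [i].
/f/ (between /i/ and /w/): rule 2 targets it, but not between two vowels → unchanged [f].
Rule 1 applies to /i/ (between /w/ and /v/: before a voiced consonant) → [iː].
/o/ — between /v/ and /ʃ/; rule 1 does not apply here → [o].
/ʃ/ meets the environment for rule 2 (between two vowels) → [ʒ].
/a/ (between /ʃ/ and /n/) occurs before a voiced consonant → [aː] by rule 1.
/u/ — between /n/ and /m/, before a voiced consonant — surfaces as [uː] (rule 1).

[jifwiːvoʒaːnuːm]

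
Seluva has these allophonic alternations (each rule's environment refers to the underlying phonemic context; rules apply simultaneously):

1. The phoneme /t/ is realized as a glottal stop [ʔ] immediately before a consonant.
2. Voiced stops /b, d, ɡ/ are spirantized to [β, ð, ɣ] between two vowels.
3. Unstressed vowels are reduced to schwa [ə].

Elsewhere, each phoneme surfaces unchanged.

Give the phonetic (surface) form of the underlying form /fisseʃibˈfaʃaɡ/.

/f/ stays [f].
/i/ — between /f/ and /s/, in an unstressed syllable — surfaces as [ə] (rule 3).
/s/ (between /i/ and /s/) is unaffected → [s].
/s/ (between /s/ and /e/) is unaffected → [s].
/e/ (between /s/ and /ʃ/) occurs in an unstressed syllable → [ə] by rule 3.
/ʃ/ (between /e/ and /i/) is unaffected → [ʃ].
/i/ meets the environment for rule 3 (in an unstressed syllable) → [ə].
/b/ (between /i/ and /f/) fails the environment for rule 2, so it stays [b].
/f/ stays [f].
/a/ (between /f/ and /ʃ/) fails the environment for rule 3, so it stays [a].
/ʃ/ stays [ʃ].
/a/ (between /ʃ/ and /ɡ/) occurs in an unstressed syllable → [ə] by rule 3.
/ɡ/ — word-final; rule 2 does not apply here → [ɡ].

[fəssəʃəbˈfaʃəɡ]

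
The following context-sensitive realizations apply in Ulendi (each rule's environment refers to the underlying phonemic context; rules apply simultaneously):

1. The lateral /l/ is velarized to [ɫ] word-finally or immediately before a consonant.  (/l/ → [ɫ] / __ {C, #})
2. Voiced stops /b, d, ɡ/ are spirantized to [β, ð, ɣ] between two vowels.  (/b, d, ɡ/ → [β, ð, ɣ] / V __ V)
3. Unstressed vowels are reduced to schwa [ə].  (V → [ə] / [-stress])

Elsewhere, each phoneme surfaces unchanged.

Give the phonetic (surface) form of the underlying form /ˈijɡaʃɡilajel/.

/i/ (word-initial): rule 3 targets it, but not in an unstressed syllable → unchanged [i].
/j/ (between /i/ and /ɡ/) is unaffected → [j].
/ɡ/ (between /j/ and /a/) is in the target of rule 2 but the environment (between two vowels) is not met → [ɡ].
Rule 3 applies to /a/ (between /ɡ/ and /ʃ/: in an unstressed syllable) → [ə].
/ʃ/ (between /a/ and /ɡ/): no rule targets it → [ʃ].
/ɡ/ (between /ʃ/ and /i/) is in the target of rule 2 but the environment (between two vowels) is not met → [ɡ].
/i/ — between /ɡ/ and /l/, in an unstressed syllable — surfaces as [ə] (rule 3).
/l/ (between /i/ and /a/) is in the target of rule 1 but the environment (word-finally or immediately before a consonant) is not met → [l].
/a/ (between /l/ and /j/) occurs in an unstressed syllable → [ə] by rule 3.
/j/ (between /a/ and /e/): no rule targets it → [j].
/e/ — between /j/ and /l/, in an unstressed syllable — surfaces as [ə] (rule 3).
Rule 1 applies to /l/ (word-final: word-finally or immediately before a consonant) → [ɫ].

[ˈijɡəʃɡələjəɫ]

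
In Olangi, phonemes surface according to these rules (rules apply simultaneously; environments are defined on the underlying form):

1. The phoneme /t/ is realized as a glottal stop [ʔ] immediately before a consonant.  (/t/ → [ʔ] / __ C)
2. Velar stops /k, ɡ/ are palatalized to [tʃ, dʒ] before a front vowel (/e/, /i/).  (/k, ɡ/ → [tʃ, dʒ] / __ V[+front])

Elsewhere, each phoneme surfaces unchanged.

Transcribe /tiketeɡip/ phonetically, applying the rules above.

/t/ (word-initial) fails the environment for rule 1, so it stays [t].
/i/ (between /t/ and /k/) is unaffected → [i].
/k/ — between /i/ and /e/, before a front vowel — surfaces as [tʃ] (rule 2).
/e/ (between /k/ and /t/) is unaffected → [e].
/t/ (between /e/ and /e/) fails the environment for rule 1, so it stays [t].
/e/ stays [e].
/ɡ/ (between /e/ and /i/): before a front vowel, so rule 2 applies → [dʒ].
/i/ — not in any rule's target class → [i].
/p/ — not in any rule's target class → [p].

[titʃetedʒip]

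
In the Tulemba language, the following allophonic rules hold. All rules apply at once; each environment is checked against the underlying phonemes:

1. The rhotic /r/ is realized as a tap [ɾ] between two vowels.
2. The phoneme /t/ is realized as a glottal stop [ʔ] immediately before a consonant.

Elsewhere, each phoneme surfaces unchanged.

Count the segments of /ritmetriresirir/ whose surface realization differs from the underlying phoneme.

Segments that undergo a rule: /t/ → [ʔ] (rule 2); /t/ → [ʔ] (rule 2); /r/ → [ɾ] (rule 1); /r/ → [ɾ] (rule 1).
All other segments surface unchanged.

4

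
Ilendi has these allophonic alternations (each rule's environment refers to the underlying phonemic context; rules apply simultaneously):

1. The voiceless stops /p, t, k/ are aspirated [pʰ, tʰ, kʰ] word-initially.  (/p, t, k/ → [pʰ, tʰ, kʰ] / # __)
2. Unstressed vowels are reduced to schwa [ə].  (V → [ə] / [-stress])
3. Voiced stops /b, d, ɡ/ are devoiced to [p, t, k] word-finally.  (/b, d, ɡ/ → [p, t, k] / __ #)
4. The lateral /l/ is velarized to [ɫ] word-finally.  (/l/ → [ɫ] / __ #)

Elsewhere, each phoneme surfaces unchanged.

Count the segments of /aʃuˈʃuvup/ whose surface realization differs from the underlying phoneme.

3

Segments that undergo a rule: /a/ → [ə] (rule 2); /u/ → [ə] (rule 2); /u/ → [ə] (rule 2).
All other segments surface unchanged.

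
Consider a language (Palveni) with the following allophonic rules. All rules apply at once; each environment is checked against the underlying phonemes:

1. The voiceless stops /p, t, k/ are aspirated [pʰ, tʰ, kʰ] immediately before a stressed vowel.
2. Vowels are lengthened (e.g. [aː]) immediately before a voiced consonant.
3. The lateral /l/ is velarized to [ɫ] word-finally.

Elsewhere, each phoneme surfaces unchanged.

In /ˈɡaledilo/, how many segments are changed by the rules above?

Segments that undergo a rule: /a/ → [aː] (rule 2); /e/ → [eː] (rule 2); /i/ → [iː] (rule 2).
All other segments surface unchanged.

3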